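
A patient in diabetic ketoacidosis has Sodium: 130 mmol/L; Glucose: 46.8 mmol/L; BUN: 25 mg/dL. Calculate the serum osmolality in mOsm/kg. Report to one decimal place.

315.7 mOsm/kg

Calculated osmolality = 2·Na + glucose + BUN/2.8
= 2·130 + 46.8 + 25/2.8
= 260 + 46.80 + 8.93
= 315.73 mOsm/kg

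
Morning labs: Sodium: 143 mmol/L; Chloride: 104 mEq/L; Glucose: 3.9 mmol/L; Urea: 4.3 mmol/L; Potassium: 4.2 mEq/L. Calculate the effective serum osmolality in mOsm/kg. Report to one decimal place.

Effective osmolality excludes urea (freely permeant across cell membranes):
2·Na + glucose
= 2·143 + 3.9
= 286 + 3.9
= 289.9 mOsm/kg

289.9 mOsm/kg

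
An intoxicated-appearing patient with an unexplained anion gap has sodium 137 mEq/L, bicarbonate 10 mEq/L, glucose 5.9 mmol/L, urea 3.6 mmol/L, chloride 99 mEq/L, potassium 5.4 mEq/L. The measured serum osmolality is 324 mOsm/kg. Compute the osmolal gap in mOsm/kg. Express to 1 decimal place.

Calculated osmolality = 2·Na + glucose + urea
= 2·137 + 5.9 + 3.6
= 274 + 5.90 + 3.60
= 283.5 mOsm/kg ≈ 283.5 mOsm/kg
Osmolar gap = measured − calculated = 324 − 283.5 = 40.5 mOsm/kg

40.5 mOsm/kg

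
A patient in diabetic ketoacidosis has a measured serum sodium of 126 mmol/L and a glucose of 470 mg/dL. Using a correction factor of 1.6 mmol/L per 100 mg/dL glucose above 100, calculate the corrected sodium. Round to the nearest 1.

Corrected Na = measured Na + 1.6 · (glucose − 100)/100
= 126 + 1.6 · (470 − 100)/100
= 126 + 5.9
= 131.9 mmol/L

132 mmol/L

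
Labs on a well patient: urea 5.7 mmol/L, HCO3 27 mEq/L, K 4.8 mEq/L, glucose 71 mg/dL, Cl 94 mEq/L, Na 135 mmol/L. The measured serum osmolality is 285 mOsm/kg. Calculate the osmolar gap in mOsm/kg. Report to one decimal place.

5.4 mOsm/kg

Calculated osmolality = 2·Na + glucose/18 + urea
= 2·135 + 71/18 + 5.7
= 270 + 3.94 + 5.70
= 279.64 mOsm/kg ≈ 279.6 mOsm/kg
Osmolar gap = measured − calculated = 285 − 279.6 = 5.4 mOsm/kg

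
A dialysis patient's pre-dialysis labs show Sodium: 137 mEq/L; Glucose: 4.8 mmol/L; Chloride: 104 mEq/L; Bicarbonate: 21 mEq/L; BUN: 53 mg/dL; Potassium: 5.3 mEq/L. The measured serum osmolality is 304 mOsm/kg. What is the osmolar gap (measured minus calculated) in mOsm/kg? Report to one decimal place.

6.3 mOsm/kg

Calculated osmolality = 2·Na + glucose + BUN/2.8
= 2·137 + 4.8 + 53/2.8
= 274 + 4.80 + 18.93
= 297.73 mOsm/kg ≈ 297.7 mOsm/kg
Osmolar gap = measured − calculated = 304 − 297.7 = 6.3 mOsm/kg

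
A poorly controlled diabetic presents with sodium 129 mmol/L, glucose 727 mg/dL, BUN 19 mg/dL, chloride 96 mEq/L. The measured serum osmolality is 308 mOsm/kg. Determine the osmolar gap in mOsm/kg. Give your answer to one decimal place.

2.8 mOsm/kg

Calculated osmolality = 2·Na + glucose/18 + BUN/2.8
= 2·129 + 727/18 + 19/2.8
= 258 + 40.39 + 6.79
= 305.18 mOsm/kg ≈ 305.2 mOsm/kg
Osmolar gap = measured − calculated = 308 − 305.2 = 2.8 mOsm/kg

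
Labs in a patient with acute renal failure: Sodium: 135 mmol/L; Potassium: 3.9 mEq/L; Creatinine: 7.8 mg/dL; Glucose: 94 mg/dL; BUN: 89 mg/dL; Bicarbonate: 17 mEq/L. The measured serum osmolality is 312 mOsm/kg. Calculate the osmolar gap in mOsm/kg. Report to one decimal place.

5.0 mOsm/kg

Calculated osmolality = 2·Na + glucose/18 + BUN/2.8
= 2·135 + 94/18 + 89/2.8
= 270 + 5.22 + 31.79
= 307.01 mOsm/kg ≈ 307.0 mOsm/kg
Osmolar gap = measured − calculated = 312 − 307.0 = 5.0 mOsm/kg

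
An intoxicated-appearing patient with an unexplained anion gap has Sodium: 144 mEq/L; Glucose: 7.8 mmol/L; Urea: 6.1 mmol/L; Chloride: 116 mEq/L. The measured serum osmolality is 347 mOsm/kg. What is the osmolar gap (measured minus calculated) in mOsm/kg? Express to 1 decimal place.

45.1 mOsm/kg

Calculated osmolality = 2·Na + glucose + urea
= 2·144 + 7.8 + 6.1
= 288 + 7.80 + 6.10
= 301.9 mOsm/kg ≈ 301.9 mOsm/kg
Osmolar gap = measured − calculated = 347 − 301.9 = 45.1 mOsm/kg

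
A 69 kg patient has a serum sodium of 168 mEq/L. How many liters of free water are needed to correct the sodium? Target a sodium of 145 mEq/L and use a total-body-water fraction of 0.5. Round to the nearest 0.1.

5.5 L

TBW = 0.5 · 69 = 34.5 L
Free water deficit = TBW · (Na/145 − 1)
= 34.5 · (168/145 − 1)
= 34.5 · 0.1586
= 5.47 L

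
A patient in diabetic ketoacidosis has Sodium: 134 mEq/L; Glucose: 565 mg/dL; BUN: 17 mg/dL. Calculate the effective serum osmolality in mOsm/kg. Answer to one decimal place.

Effective osmolality excludes urea (freely permeant across cell membranes):
2·Na + glucose/18
= 2·134 + 565/18
= 268 + 31.39
= 299.39 mOsm/kg

299.4 mOsm/kg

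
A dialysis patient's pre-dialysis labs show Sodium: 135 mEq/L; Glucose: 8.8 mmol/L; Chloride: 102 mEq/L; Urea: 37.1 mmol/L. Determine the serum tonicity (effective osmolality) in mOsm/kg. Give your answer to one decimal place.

Effective osmolality excludes urea (freely permeant across cell membranes):
2·Na + glucose
= 2·135 + 8.8
= 270 + 8.8
= 278.8 mOsm/kg

278.8 mOsm/kg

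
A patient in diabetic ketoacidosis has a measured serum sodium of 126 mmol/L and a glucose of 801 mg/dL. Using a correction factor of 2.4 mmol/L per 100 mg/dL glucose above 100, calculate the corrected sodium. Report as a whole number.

Corrected Na = measured Na + 2.4 · (glucose − 100)/100
= 126 + 2.4 · (801 − 100)/100
= 126 + 16.8
= 142.8 mmol/L

143 mmol/L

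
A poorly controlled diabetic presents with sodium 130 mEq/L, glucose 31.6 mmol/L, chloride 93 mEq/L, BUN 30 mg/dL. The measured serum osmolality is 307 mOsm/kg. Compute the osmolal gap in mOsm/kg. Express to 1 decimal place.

Calculated osmolality = 2·Na + glucose + BUN/2.8
= 2·130 + 31.6 + 30/2.8
= 260 + 31.60 + 10.71
= 302.31 mOsm/kg ≈ 302.3 mOsm/kg
Osmolar gap = measured − calculated = 307 − 302.3 = 4.7 mOsm/kg

4.7 mOsm/kg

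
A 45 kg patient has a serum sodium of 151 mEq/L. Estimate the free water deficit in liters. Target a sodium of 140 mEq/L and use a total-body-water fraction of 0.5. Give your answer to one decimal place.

1.8 L

TBW = 0.5 · 45 = 22.5 L
Free water deficit = TBW · (Na/140 − 1)
= 22.5 · (151/140 − 1)
= 22.5 · 0.0786
= 1.77 L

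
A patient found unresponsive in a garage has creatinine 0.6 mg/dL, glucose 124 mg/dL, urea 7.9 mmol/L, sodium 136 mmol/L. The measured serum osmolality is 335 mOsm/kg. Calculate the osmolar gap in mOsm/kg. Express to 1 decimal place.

48.2 mOsm/kg

Calculated osmolality = 2·Na + glucose/18 + urea
= 2·136 + 124/18 + 7.9
= 272 + 6.89 + 7.90
= 286.79 mOsm/kg ≈ 286.8 mOsm/kg
Osmolar gap = measured − calculated = 335 − 286.8 = 48.2 mOsm/kg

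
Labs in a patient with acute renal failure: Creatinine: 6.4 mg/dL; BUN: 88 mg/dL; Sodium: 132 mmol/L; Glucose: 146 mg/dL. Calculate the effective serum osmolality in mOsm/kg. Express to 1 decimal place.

272.1 mOsm/kg

Effective osmolality excludes urea (freely permeant across cell membranes):
2·Na + glucose/18
= 2·132 + 146/18
= 264 + 8.11
= 272.11 mOsm/kg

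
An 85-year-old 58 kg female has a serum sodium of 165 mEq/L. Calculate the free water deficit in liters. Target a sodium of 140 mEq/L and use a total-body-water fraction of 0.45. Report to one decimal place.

4.7 L

TBW = 0.45 · 58 = 26.1 L
Free water deficit = TBW · (Na/140 − 1)
= 26.1 · (165/140 − 1)
= 26.1 · 0.1786
= 4.66 L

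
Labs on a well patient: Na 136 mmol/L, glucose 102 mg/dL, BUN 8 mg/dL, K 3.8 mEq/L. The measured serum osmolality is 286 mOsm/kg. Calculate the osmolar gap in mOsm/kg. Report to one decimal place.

5.5 mOsm/kg

Calculated osmolality = 2·Na + glucose/18 + BUN/2.8
= 2·136 + 102/18 + 8/2.8
= 272 + 5.67 + 2.86
= 280.53 mOsm/kg ≈ 280.5 mOsm/kg
Osmolar gap = measured − calculated = 286 − 280.5 = 5.5 mOsm/kg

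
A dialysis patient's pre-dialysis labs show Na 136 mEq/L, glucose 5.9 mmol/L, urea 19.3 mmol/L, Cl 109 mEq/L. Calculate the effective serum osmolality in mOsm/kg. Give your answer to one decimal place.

277.9 mOsm/kg

Effective osmolality excludes urea (freely permeant across cell membranes):
2·Na + glucose
= 2·136 + 5.9
= 272 + 5.9
= 277.9 mOsm/kg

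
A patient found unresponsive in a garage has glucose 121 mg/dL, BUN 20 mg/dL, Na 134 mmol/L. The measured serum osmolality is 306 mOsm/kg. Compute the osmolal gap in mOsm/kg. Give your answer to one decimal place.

Calculated osmolality = 2·Na + glucose/18 + BUN/2.8
= 2·134 + 121/18 + 20/2.8
= 268 + 6.72 + 7.14
= 281.86 mOsm/kg ≈ 281.9 mOsm/kg
Osmolar gap = measured − calculated = 306 − 281.9 = 24.1 mOsm/kg

24.1 mOsm/kg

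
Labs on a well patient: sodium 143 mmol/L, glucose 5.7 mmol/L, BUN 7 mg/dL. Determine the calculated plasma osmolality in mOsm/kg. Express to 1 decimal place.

Calculated osmolality = 2·Na + glucose + BUN/2.8
= 2·143 + 5.7 + 7/2.8
= 286 + 5.70 + 2.50
= 294.2 mOsm/kg

294.2 mOsm/kg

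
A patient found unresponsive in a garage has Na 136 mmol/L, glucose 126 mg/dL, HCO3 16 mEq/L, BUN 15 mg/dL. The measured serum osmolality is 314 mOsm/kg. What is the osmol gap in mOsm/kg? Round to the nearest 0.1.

Calculated osmolality = 2·Na + glucose/18 + BUN/2.8
= 2·136 + 126/18 + 15/2.8
= 272 + 7 + 5.36
= 284.36 mOsm/kg ≈ 284.4 mOsm/kg
Osmolar gap = measured − calculated = 314 − 284.4 = 29.6 mOsm/kg

29.6 mOsm/kg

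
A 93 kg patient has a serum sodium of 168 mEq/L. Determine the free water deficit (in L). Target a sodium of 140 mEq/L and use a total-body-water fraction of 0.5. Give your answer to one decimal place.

9.3 L

TBW = 0.5 · 93 = 46.5 L
Free water deficit = TBW · (Na/140 − 1)
= 46.5 · (168/140 − 1)
= 46.5 · 0.2
= 9.3 L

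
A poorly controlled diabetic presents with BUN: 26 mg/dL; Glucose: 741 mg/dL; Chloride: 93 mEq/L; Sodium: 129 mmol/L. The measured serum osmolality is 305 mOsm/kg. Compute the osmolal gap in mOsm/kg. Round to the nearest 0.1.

Calculated osmolality = 2·Na + glucose/18 + BUN/2.8
= 2·129 + 741/18 + 26/2.8
= 258 + 41.17 + 9.29
= 308.46 mOsm/kg ≈ 308.5 mOsm/kg
Osmolar gap = measured − calculated = 305 − 308.5 = -3.5 mOsm/kg

-3.5 mOsm/kg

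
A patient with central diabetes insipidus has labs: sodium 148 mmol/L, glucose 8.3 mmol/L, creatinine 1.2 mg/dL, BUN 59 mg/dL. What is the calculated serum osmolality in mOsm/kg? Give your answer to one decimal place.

Calculated osmolality = 2·Na + glucose + BUN/2.8
= 2·148 + 8.3 + 59/2.8
= 296 + 8.30 + 21.07
= 325.37 mOsm/kg

325.4 mOsm/kg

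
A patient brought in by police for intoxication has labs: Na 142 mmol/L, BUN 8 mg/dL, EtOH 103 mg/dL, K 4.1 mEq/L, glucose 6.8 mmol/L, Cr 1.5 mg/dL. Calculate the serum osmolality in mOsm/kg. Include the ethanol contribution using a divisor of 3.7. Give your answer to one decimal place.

321.5 mOsm/kg

Calculated osmolality = 2·Na + glucose + BUN/2.8 + ethanol/3.7
= 2·142 + 6.8 + 8/2.8 + 103/3.7
= 284 + 6.80 + 2.86 + 27.84
= 321.5 mOsm/kg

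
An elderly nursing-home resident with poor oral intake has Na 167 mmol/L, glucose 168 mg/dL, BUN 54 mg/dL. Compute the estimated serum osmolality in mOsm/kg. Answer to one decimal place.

Calculated osmolality = 2·Na + glucose/18 + BUN/2.8
= 2·167 + 168/18 + 54/2.8
= 334 + 9.33 + 19.29
= 362.62 mOsm/kg

362.6 mOsm/kg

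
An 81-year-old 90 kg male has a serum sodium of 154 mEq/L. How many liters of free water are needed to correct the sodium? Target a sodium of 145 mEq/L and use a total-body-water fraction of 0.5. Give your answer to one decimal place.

2.8 L

TBW = 0.5 · 90 = 45 L
Free water deficit = TBW · (Na/145 − 1)
= 45 · (154/145 − 1)
= 45 · 0.0621
= 2.79 L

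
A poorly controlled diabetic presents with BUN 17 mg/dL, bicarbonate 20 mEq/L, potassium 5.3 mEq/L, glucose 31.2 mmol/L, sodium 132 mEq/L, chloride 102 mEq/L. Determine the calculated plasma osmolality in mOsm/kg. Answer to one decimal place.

Calculated osmolality = 2·Na + glucose + BUN/2.8
= 2·132 + 31.2 + 17/2.8
= 264 + 31.20 + 6.07
= 301.27 mOsm/kg

301.3 mOsm/kg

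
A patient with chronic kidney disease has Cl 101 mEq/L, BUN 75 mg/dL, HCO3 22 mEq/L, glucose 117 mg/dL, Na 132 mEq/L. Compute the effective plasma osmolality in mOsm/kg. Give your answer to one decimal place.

Effective osmolality excludes urea (freely permeant across cell membranes):
2·Na + glucose/18
= 2·132 + 117/18
= 264 + 6.5
= 270.5 mOsm/kg

270.5 mOsm/kg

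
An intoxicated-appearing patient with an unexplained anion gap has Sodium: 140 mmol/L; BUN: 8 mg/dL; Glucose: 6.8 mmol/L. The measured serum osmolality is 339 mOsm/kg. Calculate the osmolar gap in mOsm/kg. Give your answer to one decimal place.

Calculated osmolality = 2·Na + glucose + BUN/2.8
= 2·140 + 6.8 + 8/2.8
= 280 + 6.80 + 2.86
= 289.66 mOsm/kg ≈ 289.7 mOsm/kg
Osmolar gap = measured − calculated = 339 − 289.7 = 49.3 mOsm/kg

49.3 mOsm/kg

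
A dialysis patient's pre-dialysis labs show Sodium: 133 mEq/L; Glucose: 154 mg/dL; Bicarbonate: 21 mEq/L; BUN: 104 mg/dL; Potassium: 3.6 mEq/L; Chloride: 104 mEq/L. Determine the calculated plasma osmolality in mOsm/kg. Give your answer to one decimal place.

311.7 mOsm/kg

Calculated osmolality = 2·Na + glucose/18 + BUN/2.8
= 2·133 + 154/18 + 104/2.8
= 266 + 8.56 + 37.14
= 311.7 mOsm/kg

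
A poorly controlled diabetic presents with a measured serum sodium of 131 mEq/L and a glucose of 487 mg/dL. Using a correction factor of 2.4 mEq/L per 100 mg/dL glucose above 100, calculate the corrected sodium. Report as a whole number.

Corrected Na = measured Na + 2.4 · (glucose − 100)/100
= 131 + 2.4 · (487 − 100)/100
= 131 + 9.3
= 140.3 mEq/L

140 mEq/L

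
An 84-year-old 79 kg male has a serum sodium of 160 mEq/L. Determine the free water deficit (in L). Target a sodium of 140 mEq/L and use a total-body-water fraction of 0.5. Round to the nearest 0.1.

TBW = 0.5 · 79 = 39.5 L
Free water deficit = TBW · (Na/140 − 1)
= 39.5 · (160/140 − 1)
= 39.5 · 0.1429
= 5.64 L

5.6 L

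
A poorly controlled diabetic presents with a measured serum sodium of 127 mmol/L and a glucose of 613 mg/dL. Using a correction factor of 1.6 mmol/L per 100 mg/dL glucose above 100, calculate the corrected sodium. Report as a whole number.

Corrected Na = measured Na + 1.6 · (glucose − 100)/100
= 127 + 1.6 · (613 − 100)/100
= 127 + 8.2
= 135.2 mmol/L

135 mmol/L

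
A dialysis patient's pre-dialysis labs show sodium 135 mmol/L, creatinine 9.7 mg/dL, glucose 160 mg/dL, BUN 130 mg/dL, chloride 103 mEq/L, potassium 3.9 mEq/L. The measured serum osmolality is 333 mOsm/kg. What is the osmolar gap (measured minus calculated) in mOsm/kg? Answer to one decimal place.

7.7 mOsm/kg

Calculated osmolality = 2·Na + glucose/18 + BUN/2.8
= 2·135 + 160/18 + 130/2.8
= 270 + 8.89 + 46.43
= 325.32 mOsm/kg ≈ 325.3 mOsm/kg
Osmolar gap = measured − calculated = 333 − 325.3 = 7.7 mOsm/kg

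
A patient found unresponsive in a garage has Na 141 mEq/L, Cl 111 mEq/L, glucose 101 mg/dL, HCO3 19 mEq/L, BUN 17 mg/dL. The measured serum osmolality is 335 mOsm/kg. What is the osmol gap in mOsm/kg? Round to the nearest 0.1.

Calculated osmolality = 2·Na + glucose/18 + BUN/2.8
= 2·141 + 101/18 + 17/2.8
= 282 + 5.61 + 6.07
= 293.68 mOsm/kg ≈ 293.7 mOsm/kg
Osmolar gap = measured − calculated = 335 − 293.7 = 41.3 mOsm/kg

41.3 mOsm/kg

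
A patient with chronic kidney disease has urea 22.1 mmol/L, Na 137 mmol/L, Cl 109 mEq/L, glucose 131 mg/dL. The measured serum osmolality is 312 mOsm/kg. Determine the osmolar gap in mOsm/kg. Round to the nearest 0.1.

8.6 mOsm/kg

Calculated osmolality = 2·Na + glucose/18 + urea
= 2·137 + 131/18 + 22.1
= 274 + 7.28 + 22.10
= 303.38 mOsm/kg ≈ 303.4 mOsm/kg
Osmolar gap = measured − calculated = 312 − 303.4 = 8.6 mOsm/kg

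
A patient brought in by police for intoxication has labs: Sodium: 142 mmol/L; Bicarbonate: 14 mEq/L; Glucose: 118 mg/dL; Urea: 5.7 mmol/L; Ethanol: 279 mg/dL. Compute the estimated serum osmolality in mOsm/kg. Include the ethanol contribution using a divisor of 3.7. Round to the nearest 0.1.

Calculated osmolality = 2·Na + glucose/18 + urea + ethanol/3.7
= 2·142 + 118/18 + 5.7 + 279/3.7
= 284 + 6.56 + 5.70 + 75.41
= 371.67 mOsm/kg

371.7 mOsm/kg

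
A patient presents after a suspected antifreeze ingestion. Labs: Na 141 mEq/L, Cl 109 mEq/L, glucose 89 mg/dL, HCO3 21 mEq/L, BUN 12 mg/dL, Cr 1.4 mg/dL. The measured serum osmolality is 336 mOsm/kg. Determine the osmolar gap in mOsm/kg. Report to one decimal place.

44.8 mOsm/kg

Calculated osmolality = 2·Na + glucose/18 + BUN/2.8
= 2·141 + 89/18 + 12/2.8
= 282 + 4.94 + 4.29
= 291.23 mOsm/kg ≈ 291.2 mOsm/kg
Osmolar gap = measured − calculated = 336 − 291.2 = 44.8 mOsm/kg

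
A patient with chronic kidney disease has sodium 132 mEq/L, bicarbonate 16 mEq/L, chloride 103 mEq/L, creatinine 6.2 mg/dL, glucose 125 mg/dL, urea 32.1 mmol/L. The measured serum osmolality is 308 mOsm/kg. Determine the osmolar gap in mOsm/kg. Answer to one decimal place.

5.0 mOsm/kg

Calculated osmolality = 2·Na + glucose/18 + urea
= 2·132 + 125/18 + 32.1
= 264 + 6.94 + 32.10
= 303.04 mOsm/kg ≈ 303.0 mOsm/kg
Osmolar gap = measured − calculated = 308 − 303.0 = 5.0 mOsm/kg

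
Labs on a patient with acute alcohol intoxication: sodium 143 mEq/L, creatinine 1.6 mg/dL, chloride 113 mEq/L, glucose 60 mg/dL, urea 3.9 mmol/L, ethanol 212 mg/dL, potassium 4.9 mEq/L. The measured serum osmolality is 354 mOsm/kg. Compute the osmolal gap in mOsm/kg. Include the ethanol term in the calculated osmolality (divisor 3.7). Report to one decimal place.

Calculated osmolality = 2·Na + glucose/18 + urea + ethanol/3.7
= 2·143 + 60/18 + 3.9 + 212/3.7
= 286 + 3.33 + 3.90 + 57.30
= 350.53 mOsm/kg ≈ 350.5 mOsm/kg
Osmolar gap = measured − calculated = 354 − 350.5 = 3.5 mOsm/kg

3.5 mOsm/kg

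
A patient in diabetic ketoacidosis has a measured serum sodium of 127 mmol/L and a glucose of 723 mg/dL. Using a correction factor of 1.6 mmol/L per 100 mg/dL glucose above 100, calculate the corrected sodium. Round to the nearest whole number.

Corrected Na = measured Na + 1.6 · (glucose − 100)/100
= 127 + 1.6 · (723 − 100)/100
= 127 + 10
= 137 mmol/L

137 mmol/L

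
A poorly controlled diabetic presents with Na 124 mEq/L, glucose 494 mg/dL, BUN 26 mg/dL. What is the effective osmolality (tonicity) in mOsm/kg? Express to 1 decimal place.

Effective osmolality excludes urea (freely permeant across cell membranes):
2·Na + glucose/18
= 2·124 + 494/18
= 248 + 27.44
= 275.44 mOsm/kg

275.4 mOsm/kg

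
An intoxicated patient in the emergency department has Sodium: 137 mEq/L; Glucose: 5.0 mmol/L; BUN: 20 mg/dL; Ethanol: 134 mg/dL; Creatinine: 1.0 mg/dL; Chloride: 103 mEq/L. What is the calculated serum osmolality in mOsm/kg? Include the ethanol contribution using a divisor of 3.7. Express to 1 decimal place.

322.4 mOsm/kg

Calculated osmolality = 2·Na + glucose + BUN/2.8 + ethanol/3.7
= 2·137 + 5 + 20/2.8 + 134/3.7
= 274 + 5 + 7.14 + 36.22
= 322.36 mOsm/kg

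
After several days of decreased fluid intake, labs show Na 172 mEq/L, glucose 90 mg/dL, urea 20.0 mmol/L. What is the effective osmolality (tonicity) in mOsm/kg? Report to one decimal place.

349.0 mOsm/kg

Effective osmolality excludes urea (freely permeant across cell membranes):
2·Na + glucose/18
= 2·172 + 90/18
= 344 + 5
= 349 mOsm/kg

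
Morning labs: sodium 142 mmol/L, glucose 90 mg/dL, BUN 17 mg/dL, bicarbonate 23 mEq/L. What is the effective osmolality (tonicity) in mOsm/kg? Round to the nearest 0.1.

289.0 mOsm/kg

Effective osmolality excludes urea (freely permeant across cell membranes):
2·Na + glucose/18
= 2·142 + 90/18
= 284 + 5
= 289 mOsm/kg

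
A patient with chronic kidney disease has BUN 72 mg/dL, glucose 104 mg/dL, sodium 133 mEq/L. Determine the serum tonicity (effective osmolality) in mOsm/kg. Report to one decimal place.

271.8 mOsm/kg

Effective osmolality excludes urea (freely permeant across cell membranes):
2·Na + glucose/18
= 2·133 + 104/18
= 266 + 5.78
= 271.78 mOsm/kg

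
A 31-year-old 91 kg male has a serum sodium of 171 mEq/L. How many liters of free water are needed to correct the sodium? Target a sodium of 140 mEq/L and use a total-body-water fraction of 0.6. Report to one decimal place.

12.1 L

TBW = 0.6 · 91 = 54.6 L
Free water deficit = TBW · (Na/140 − 1)
= 54.6 · (171/140 − 1)
= 54.6 · 0.2214
= 12.09 L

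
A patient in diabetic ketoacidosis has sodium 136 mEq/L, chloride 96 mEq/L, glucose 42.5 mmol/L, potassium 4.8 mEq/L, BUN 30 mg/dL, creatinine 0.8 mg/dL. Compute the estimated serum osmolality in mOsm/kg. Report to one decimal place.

Calculated osmolality = 2·Na + glucose + BUN/2.8
= 2·136 + 42.5 + 30/2.8
= 272 + 42.50 + 10.71
= 325.21 mOsm/kg

325.2 mOsm/kg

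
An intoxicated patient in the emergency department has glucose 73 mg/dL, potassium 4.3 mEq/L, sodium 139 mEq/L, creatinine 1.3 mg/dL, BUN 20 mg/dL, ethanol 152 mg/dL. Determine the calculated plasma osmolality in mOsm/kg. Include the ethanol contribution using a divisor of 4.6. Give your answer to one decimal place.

322.2 mOsm/kg

Calculated osmolality = 2·Na + glucose/18 + BUN/2.8 + ethanol/4.6
= 2·139 + 73/18 + 20/2.8 + 152/4.6
= 278 + 4.06 + 7.14 + 33.04
= 322.24 mOsm/kg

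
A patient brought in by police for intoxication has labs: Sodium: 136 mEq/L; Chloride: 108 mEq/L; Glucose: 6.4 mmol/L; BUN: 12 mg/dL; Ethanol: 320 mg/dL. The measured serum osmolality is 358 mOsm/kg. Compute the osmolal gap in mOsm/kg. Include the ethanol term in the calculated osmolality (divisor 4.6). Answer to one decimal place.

5.7 mOsm/kg

Calculated osmolality = 2·Na + glucose + BUN/2.8 + ethanol/4.6
= 2·136 + 6.4 + 12/2.8 + 320/4.6
= 272 + 6.40 + 4.29 + 69.57
= 352.26 mOsm/kg ≈ 352.3 mOsm/kg
Osmolar gap = measured − calculated = 358 − 352.3 = 5.7 mOsm/kg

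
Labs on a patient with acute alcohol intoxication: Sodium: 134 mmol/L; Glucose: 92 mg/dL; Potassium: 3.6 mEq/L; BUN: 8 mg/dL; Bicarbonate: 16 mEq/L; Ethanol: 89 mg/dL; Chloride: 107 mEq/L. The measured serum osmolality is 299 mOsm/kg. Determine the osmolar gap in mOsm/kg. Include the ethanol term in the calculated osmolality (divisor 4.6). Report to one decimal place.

Calculated osmolality = 2·Na + glucose/18 + BUN/2.8 + ethanol/4.6
= 2·134 + 92/18 + 8/2.8 + 89/4.6
= 268 + 5.11 + 2.86 + 19.35
= 295.32 mOsm/kg ≈ 295.3 mOsm/kg
Osmolar gap = measured − calculated = 299 − 295.3 = 3.7 mOsm/kg

3.7 mOsm/kg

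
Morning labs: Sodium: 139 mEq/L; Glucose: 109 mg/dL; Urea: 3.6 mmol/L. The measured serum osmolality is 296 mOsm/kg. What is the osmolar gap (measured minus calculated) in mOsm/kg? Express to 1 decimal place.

Calculated osmolality = 2·Na + glucose/18 + urea
= 2·139 + 109/18 + 3.6
= 278 + 6.06 + 3.60
= 287.66 mOsm/kg ≈ 287.7 mOsm/kg
Osmolar gap = measured − calculated = 296 − 287.7 = 8.3 mOsm/kg

8.3 mOsm/kg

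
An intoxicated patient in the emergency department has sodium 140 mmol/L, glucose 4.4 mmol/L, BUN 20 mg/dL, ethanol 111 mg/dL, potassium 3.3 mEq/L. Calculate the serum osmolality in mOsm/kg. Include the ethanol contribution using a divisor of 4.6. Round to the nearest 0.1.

Calculated osmolality = 2·Na + glucose + BUN/2.8 + ethanol/4.6
= 2·140 + 4.4 + 20/2.8 + 111/4.6
= 280 + 4.40 + 7.14 + 24.13
= 315.67 mOsm/kg

315.7 mOsm/kg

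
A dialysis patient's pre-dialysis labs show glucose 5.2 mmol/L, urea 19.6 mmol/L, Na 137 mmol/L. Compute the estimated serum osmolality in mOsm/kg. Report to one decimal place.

298.8 mOsm/kg

Calculated osmolality = 2·Na + glucose + urea
= 2·137 + 5.2 + 19.6
= 274 + 5.20 + 19.60
= 298.8 mOsm/kg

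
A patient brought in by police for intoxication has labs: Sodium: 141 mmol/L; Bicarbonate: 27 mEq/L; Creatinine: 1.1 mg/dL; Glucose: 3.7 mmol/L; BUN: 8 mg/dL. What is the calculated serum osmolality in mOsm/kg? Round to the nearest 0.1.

288.6 mOsm/kg

Calculated osmolality = 2·Na + glucose + BUN/2.8
= 2·141 + 3.7 + 8/2.8
= 282 + 3.70 + 2.86
= 288.56 mOsm/kg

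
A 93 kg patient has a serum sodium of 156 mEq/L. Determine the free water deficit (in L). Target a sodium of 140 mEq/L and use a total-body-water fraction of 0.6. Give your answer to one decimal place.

TBW = 0.6 · 93 = 55.8 L
Free water deficit = TBW · (Na/140 − 1)
= 55.8 · (156/140 − 1)
= 55.8 · 0.1143
= 6.38 L

6.4 L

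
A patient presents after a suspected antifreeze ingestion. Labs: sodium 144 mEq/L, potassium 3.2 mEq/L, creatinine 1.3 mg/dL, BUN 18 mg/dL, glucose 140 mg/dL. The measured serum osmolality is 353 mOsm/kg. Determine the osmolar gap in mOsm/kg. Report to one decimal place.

50.8 mOsm/kg

Calculated osmolality = 2·Na + glucose/18 + BUN/2.8
= 2·144 + 140/18 + 18/2.8
= 288 + 7.78 + 6.43
= 302.21 mOsm/kg ≈ 302.2 mOsm/kg
Osmolar gap = measured − calculated = 353 − 302.2 = 50.8 mOsm/kg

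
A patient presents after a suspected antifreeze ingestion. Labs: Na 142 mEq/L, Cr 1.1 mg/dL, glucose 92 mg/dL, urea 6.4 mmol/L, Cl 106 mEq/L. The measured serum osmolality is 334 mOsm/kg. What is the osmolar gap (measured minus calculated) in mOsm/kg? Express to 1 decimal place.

38.5 mOsm/kg

Calculated osmolality = 2·Na + glucose/18 + urea
= 2·142 + 92/18 + 6.4
= 284 + 5.11 + 6.40
= 295.51 mOsm/kg ≈ 295.5 mOsm/kg
Osmolar gap = measured − calculated = 334 − 295.5 = 38.5 mOsm/kg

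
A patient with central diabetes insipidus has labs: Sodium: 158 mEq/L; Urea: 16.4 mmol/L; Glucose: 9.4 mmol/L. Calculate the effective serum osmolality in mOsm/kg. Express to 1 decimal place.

325.4 mOsm/kg

Effective osmolality excludes urea (freely permeant across cell membranes):
2·Na + glucose
= 2·158 + 9.4
= 316 + 9.4
= 325.4 mOsm/kg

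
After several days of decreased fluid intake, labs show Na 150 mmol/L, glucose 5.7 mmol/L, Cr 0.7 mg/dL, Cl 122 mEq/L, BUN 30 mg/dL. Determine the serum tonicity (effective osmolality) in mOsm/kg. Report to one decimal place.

Effective osmolality excludes urea (freely permeant across cell membranes):
2·Na + glucose
= 2·150 + 5.7
= 300 + 5.7
= 305.7 mOsm/kg

305.7 mOsm/kg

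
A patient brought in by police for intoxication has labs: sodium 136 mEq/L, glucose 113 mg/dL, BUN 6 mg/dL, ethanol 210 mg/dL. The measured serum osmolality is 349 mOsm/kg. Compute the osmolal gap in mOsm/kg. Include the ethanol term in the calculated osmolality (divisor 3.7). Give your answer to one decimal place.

11.8 mOsm/kg

Calculated osmolality = 2·Na + glucose/18 + BUN/2.8 + ethanol/3.7
= 2·136 + 113/18 + 6/2.8 + 210/3.7
= 272 + 6.28 + 2.14 + 56.76
= 337.18 mOsm/kg ≈ 337.2 mOsm/kg
Osmolar gap = measured − calculated = 349 − 337.2 = 11.8 mOsm/kg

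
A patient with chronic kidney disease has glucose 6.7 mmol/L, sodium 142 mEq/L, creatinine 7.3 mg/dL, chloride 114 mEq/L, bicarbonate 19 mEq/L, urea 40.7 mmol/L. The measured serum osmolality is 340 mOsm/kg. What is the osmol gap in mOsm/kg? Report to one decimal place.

Calculated osmolality = 2·Na + glucose + urea
= 2·142 + 6.7 + 40.7
= 284 + 6.70 + 40.70
= 331.4 mOsm/kg ≈ 331.4 mOsm/kg
Osmolar gap = measured − calculated = 340 − 331.4 = 8.6 mOsm/kg

8.6 mOsm/kg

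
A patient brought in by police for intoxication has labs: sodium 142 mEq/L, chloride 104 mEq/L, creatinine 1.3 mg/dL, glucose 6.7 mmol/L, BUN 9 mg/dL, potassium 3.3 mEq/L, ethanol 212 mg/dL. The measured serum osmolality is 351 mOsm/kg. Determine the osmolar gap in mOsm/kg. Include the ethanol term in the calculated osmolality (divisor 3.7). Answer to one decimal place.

-0.2 mOsm/kg

Calculated osmolality = 2·Na + glucose + BUN/2.8 + ethanol/3.7
= 2·142 + 6.7 + 9/2.8 + 212/3.7
= 284 + 6.70 + 3.21 + 57.30
= 351.21 mOsm/kg ≈ 351.2 mOsm/kg
Osmolar gap = measured − calculated = 351 − 351.2 = -0.2 mOsm/kg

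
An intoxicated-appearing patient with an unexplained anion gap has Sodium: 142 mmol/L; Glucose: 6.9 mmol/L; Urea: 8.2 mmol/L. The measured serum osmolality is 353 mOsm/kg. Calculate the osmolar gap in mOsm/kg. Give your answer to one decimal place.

53.9 mOsm/kg

Calculated osmolality = 2·Na + glucose + urea
= 2·142 + 6.9 + 8.2
= 284 + 6.90 + 8.20
= 299.1 mOsm/kg ≈ 299.1 mOsm/kg
Osmolar gap = measured − calculated = 353 − 299.1 = 53.9 mOsm/kg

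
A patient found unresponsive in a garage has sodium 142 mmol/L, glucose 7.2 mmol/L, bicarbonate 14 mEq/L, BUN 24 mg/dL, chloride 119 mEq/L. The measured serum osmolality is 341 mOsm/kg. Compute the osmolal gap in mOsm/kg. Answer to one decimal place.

Calculated osmolality = 2·Na + glucose + BUN/2.8
= 2·142 + 7.2 + 24/2.8
= 284 + 7.20 + 8.57
= 299.77 mOsm/kg ≈ 299.8 mOsm/kg
Osmolar gap = measured − calculated = 341 − 299.8 = 41.2 mOsm/kg

41.2 mOsm/kg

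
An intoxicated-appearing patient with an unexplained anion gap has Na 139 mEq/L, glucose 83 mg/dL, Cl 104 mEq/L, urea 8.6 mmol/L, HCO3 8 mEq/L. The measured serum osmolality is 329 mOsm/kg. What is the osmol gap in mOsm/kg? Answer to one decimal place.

37.8 mOsm/kg

Calculated osmolality = 2·Na + glucose/18 + urea
= 2·139 + 83/18 + 8.6
= 278 + 4.61 + 8.60
= 291.21 mOsm/kg ≈ 291.2 mOsm/kg
Osmolar gap = measured − calculated = 329 − 291.2 = 37.8 mOsm/kg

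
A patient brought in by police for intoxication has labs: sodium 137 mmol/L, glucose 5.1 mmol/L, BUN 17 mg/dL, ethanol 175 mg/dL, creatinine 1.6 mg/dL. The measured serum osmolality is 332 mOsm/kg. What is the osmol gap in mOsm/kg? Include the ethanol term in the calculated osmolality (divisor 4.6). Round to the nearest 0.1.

8.8 mOsm/kg

Calculated osmolality = 2·Na + glucose + BUN/2.8 + ethanol/4.6
= 2·137 + 5.1 + 17/2.8 + 175/4.6
= 274 + 5.10 + 6.07 + 38.04
= 323.21 mOsm/kg ≈ 323.2 mOsm/kg
Osmolar gap = measured − calculated = 332 − 323.2 = 8.8 mOsm/kg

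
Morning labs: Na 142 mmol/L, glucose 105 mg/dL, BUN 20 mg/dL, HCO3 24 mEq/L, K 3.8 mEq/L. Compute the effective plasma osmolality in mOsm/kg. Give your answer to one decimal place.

Effective osmolality excludes urea (freely permeant across cell membranes):
2·Na + glucose/18
= 2·142 + 105/18
= 284 + 5.83
= 289.83 mOsm/kg

289.8 mOsm/kg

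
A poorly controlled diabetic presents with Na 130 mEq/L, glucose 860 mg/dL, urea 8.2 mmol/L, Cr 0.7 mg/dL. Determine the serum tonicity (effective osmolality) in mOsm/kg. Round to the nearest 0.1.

Effective osmolality excludes urea (freely permeant across cell membranes):
2·Na + glucose/18
= 2·130 + 860/18
= 260 + 47.78
= 307.78 mOsm/kg

307.8 mOsm/kg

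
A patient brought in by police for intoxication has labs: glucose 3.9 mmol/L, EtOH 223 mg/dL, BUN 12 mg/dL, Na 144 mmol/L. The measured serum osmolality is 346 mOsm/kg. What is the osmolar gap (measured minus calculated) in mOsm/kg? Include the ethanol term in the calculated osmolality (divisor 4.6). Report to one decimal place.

Calculated osmolality = 2·Na + glucose + BUN/2.8 + ethanol/4.6
= 2·144 + 3.9 + 12/2.8 + 223/4.6
= 288 + 3.90 + 4.29 + 48.48
= 344.67 mOsm/kg ≈ 344.7 mOsm/kg
Osmolar gap = measured − calculated = 346 − 344.7 = 1.3 mOsm/kg

1.3 mOsm/kg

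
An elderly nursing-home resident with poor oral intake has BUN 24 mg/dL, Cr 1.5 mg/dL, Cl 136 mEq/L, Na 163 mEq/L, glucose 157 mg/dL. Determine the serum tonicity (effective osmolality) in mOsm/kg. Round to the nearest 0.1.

Effective osmolality excludes urea (freely permeant across cell membranes):
2·Na + glucose/18
= 2·163 + 157/18
= 326 + 8.72
= 334.72 mOsm/kg

334.7 mOsm/kg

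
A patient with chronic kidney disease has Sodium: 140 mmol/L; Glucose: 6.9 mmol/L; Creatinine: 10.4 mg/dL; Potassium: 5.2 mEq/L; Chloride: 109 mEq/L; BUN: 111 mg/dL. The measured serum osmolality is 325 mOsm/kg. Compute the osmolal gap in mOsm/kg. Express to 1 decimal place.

-1.5 mOsm/kg

Calculated osmolality = 2·Na + glucose + BUN/2.8
= 2·140 + 6.9 + 111/2.8
= 280 + 6.90 + 39.64
= 326.54 mOsm/kg ≈ 326.5 mOsm/kg
Osmolar gap = measured − calculated = 325 − 326.5 = -1.5 mOsm/kg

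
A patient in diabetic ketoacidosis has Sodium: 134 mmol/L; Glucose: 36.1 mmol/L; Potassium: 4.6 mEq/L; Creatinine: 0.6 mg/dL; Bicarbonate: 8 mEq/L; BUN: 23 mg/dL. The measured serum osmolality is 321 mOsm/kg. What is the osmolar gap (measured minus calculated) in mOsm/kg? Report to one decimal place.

8.7 mOsm/kg

Calculated osmolality = 2·Na + glucose + BUN/2.8
= 2·134 + 36.1 + 23/2.8
= 268 + 36.10 + 8.21
= 312.31 mOsm/kg ≈ 312.3 mOsm/kg
Osmolar gap = measured − calculated = 321 − 312.3 = 8.7 mOsm/kg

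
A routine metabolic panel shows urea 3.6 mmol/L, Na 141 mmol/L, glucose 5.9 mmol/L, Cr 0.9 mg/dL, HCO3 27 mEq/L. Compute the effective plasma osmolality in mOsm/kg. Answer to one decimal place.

Effective osmolality excludes urea (freely permeant across cell membranes):
2·Na + glucose
= 2·141 + 5.9
= 282 + 5.9
= 287.9 mOsm/kg

287.9 mOsm/kg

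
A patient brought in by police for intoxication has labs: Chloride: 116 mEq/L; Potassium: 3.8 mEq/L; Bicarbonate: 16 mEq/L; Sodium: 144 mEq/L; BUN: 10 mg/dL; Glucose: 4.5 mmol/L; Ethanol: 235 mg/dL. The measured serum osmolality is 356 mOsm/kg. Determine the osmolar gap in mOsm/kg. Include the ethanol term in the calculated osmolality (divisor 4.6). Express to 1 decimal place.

Calculated osmolality = 2·Na + glucose + BUN/2.8 + ethanol/4.6
= 2·144 + 4.5 + 10/2.8 + 235/4.6
= 288 + 4.50 + 3.57 + 51.09
= 347.16 mOsm/kg ≈ 347.2 mOsm/kg
Osmolar gap = measured − calculated = 356 − 347.2 = 8.8 mOsm/kg

8.8 mOsm/kg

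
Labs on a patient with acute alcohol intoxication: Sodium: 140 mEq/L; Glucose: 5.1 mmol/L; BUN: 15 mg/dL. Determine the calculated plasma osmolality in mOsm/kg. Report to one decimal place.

290.5 mOsm/kg

Calculated osmolality = 2·Na + glucose + BUN/2.8
= 2·140 + 5.1 + 15/2.8
= 280 + 5.10 + 5.36
= 290.46 mOsm/kg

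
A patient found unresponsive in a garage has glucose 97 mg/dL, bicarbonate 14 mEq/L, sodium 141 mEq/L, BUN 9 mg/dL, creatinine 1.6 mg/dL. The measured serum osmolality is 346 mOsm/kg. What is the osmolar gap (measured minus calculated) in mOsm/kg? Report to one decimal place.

Calculated osmolality = 2·Na + glucose/18 + BUN/2.8
= 2·141 + 97/18 + 9/2.8
= 282 + 5.39 + 3.21
= 290.6 mOsm/kg ≈ 290.6 mOsm/kg
Osmolar gap = measured − calculated = 346 − 290.6 = 55.4 mOsm/kg

55.4 mOsm/kg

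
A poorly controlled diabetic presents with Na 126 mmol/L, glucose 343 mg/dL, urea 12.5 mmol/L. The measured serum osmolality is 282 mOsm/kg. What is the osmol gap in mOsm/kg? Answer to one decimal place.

Calculated osmolality = 2·Na + glucose/18 + urea
= 2·126 + 343/18 + 12.5
= 252 + 19.06 + 12.50
= 283.56 mOsm/kg ≈ 283.6 mOsm/kg
Osmolar gap = measured − calculated = 282 − 283.6 = -1.6 mOsm/kg

-1.6 mOsm/kg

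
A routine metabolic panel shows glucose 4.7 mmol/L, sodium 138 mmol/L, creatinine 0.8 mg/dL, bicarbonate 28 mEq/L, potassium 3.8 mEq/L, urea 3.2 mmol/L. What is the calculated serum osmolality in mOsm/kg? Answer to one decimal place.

Calculated osmolality = 2·Na + glucose + urea
= 2·138 + 4.7 + 3.2
= 276 + 4.70 + 3.20
= 283.9 mOsm/kg

283.9 mOsm/kg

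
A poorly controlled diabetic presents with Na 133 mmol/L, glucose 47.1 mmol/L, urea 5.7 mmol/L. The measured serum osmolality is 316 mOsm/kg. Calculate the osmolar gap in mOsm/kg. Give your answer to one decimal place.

Calculated osmolality = 2·Na + glucose + urea
= 2·133 + 47.1 + 5.7
= 266 + 47.10 + 5.70
= 318.8 mOsm/kg ≈ 318.8 mOsm/kg
Osmolar gap = measured − calculated = 316 − 318.8 = -2.8 mOsm/kg

-2.8 mOsm/kg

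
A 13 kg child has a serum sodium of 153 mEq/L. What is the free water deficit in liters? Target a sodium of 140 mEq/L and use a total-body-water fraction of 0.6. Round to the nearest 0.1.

TBW = 0.6 · 13 = 7.8 L
Free water deficit = TBW · (Na/140 − 1)
= 7.8 · (153/140 − 1)
= 7.8 · 0.0929
= 0.72 L

0.7 L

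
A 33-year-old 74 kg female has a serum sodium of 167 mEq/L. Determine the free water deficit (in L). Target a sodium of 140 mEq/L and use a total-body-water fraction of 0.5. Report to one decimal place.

7.1 L

TBW = 0.5 · 74 = 37 L
Free water deficit = TBW · (Na/140 − 1)
= 37 · (167/140 − 1)
= 37 · 0.1929
= 7.14 L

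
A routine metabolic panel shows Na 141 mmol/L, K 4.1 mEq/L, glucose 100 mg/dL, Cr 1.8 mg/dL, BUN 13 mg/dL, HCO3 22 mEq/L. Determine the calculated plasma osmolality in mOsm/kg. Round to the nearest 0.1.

292.2 mOsm/kg

Calculated osmolality = 2·Na + glucose/18 + BUN/2.8
= 2·141 + 100/18 + 13/2.8
= 282 + 5.56 + 4.64
= 292.2 mOsm/kg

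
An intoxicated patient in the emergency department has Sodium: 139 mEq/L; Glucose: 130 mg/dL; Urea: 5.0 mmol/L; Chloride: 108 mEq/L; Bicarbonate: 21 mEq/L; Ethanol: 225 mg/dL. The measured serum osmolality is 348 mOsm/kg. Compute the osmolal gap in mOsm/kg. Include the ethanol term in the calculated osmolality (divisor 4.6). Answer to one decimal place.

8.9 mOsm/kg

Calculated osmolality = 2·Na + glucose/18 + urea + ethanol/4.6
= 2·139 + 130/18 + 5 + 225/4.6
= 278 + 7.22 + 5 + 48.91
= 339.13 mOsm/kg ≈ 339.1 mOsm/kg
Osmolar gap = measured − calculated = 348 − 339.1 = 8.9 mOsm/kg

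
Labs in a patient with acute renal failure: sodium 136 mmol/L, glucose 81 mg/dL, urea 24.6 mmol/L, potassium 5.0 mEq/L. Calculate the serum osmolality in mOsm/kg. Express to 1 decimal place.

301.1 mOsm/kg

Calculated osmolality = 2·Na + glucose/18 + urea
= 2·136 + 81/18 + 24.6
= 272 + 4.50 + 24.60
= 301.1 mOsm/kg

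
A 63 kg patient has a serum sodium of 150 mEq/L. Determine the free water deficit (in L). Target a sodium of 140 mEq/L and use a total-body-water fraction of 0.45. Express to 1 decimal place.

2.0 L

TBW = 0.45 · 63 = 28.35 L
Free water deficit = TBW · (Na/140 − 1)
= 28.35 · (150/140 − 1)
= 28.35 · 0.0714
= 2.02 L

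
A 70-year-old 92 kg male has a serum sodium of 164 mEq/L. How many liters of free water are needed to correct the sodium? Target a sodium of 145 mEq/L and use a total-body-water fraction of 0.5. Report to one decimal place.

TBW = 0.5 · 92 = 46 L
Free water deficit = TBW · (Na/145 − 1)
= 46 · (164/145 − 1)
= 46 · 0.131
= 6.03 L

6.0 L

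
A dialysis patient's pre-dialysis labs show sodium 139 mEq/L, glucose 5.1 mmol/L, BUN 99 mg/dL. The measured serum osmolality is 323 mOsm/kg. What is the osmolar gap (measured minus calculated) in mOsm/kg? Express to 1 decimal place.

4.5 mOsm/kg

Calculated osmolality = 2·Na + glucose + BUN/2.8
= 2·139 + 5.1 + 99/2.8
= 278 + 5.10 + 35.36
= 318.46 mOsm/kg ≈ 318.5 mOsm/kg
Osmolar gap = measured − calculated = 323 − 318.5 = 4.5 mOsm/kg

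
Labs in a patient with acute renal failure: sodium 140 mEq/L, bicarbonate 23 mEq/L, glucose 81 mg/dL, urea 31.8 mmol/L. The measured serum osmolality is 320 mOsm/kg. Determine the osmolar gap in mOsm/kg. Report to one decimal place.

Calculated osmolality = 2·Na + glucose/18 + urea
= 2·140 + 81/18 + 31.8
= 280 + 4.50 + 31.80
= 316.3 mOsm/kg ≈ 316.3 mOsm/kg
Osmolar gap = measured − calculated = 320 − 316.3 = 3.7 mOsm/kg

3.7 mOsm/kg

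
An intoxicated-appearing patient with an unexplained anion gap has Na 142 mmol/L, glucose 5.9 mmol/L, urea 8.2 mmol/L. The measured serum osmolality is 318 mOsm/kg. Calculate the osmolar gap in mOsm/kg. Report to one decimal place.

Calculated osmolality = 2·Na + glucose + urea
= 2·142 + 5.9 + 8.2
= 284 + 5.90 + 8.20
= 298.1 mOsm/kg ≈ 298.1 mOsm/kg
Osmolar gap = measured − calculated = 318 − 298.1 = 19.9 mOsm/kg

19.9 mOsm/kg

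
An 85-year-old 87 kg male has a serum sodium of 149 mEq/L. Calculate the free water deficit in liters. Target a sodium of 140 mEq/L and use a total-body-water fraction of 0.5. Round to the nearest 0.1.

TBW = 0.5 · 87 = 43.5 L
Free water deficit = TBW · (Na/140 − 1)
= 43.5 · (149/140 − 1)
= 43.5 · 0.0643
= 2.8 L

2.8 L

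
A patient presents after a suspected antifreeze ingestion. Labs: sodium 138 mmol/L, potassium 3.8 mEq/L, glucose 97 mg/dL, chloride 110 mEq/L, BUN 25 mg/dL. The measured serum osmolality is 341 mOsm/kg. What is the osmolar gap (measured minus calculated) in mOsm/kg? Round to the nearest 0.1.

50.7 mOsm/kg

Calculated osmolality = 2·Na + glucose/18 + BUN/2.8
= 2·138 + 97/18 + 25/2.8
= 276 + 5.39 + 8.93
= 290.32 mOsm/kg ≈ 290.3 mOsm/kg
Osmolar gap = measured − calculated = 341 − 290.3 = 50.7 mOsm/kg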